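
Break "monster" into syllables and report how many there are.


Word: "monster"
Syllable breakdown: mon | ster
Counting: 2 parts
= 2 syllables


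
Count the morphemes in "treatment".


Word: "treatment"
Morphemes: treat / -ment
Each morpheme carries meaning
= 2 morphemes


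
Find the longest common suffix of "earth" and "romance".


Word 1: "earth"
Word 2: "romance"
Comparing from end:
  Pos -1: 'h' != 'e' (stop)
LCS = "" (length 0)


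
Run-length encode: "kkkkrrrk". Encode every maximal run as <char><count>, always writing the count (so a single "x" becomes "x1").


String: "kkkkrrrk"
Scanning for consecutive runs:
  'k' x 4
  'r' x 3
  'k' x 1
RLE = "k4r3k1"


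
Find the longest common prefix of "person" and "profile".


Word 1: "person"
Word 2: "profile"
Comparing from start:
  Pos 0: 'p' == 'p'
  Pos 1: 'e' != 'r' (stop)
LCP = "p" (length 1)


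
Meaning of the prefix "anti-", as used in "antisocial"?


Prefix: anti-
As in: antisocial -> anti- + social
Meaning = against


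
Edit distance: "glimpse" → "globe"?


Word 1: "glimpse" (length 7)
Word 2: "globe" (length 5)
One optimal edit sequence (insert/delete/substitute each cost 1):
  1. keep 'g'
  2. keep 'l'
  3. delete 'i'  (+1)
  4. delete 'm'  (+1)
  5. substitute 'p' -> 'o'  (+1)
  6. substitute 's' -> 'b'  (+1)
  7. keep 'e'
Total edit operations: 4
Edit distance = 4


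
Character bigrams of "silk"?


Word: "silk" (length 4)
Number of bigrams = 4 - 2 + 1 = 3
  Position 0: "si"
  Position 1: "il"
  Position 2: "lk"
Bigrams = "si", "il", "lk"


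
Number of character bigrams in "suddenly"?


Word: "suddenly" (length 8)
Number of 2-grams = length - 2 + 1 = 8 - 2 + 1
= 7


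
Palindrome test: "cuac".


Word: "cuac"
Reversed: "cauc"
Forward == Backward? cuac != cauc
Palindrome = No


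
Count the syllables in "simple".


Word: "simple"
Syllable breakdown: sim | ple
Counting: 2 parts
= 2 syllables


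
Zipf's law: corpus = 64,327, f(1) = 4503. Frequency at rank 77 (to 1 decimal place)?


Zipf's law: f(r) = f(1) / r
f(1) = 4503
f(77) = 4503 / 77
= 58.5 occurrences


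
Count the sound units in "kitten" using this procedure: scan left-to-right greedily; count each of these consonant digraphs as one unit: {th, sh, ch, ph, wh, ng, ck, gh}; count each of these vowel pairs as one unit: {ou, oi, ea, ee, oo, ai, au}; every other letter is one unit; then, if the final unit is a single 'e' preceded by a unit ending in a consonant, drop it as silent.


Word: "kitten" (6 letters)
Left-to-right scan:
  1. 'k' (letter)
  2. 'i' (letter)
  3. 't' (letter)
  4. 't' (letter)
  5. 'e' (letter)
  6. 'n' (letter)
Units from scan: 6
Sound units = 6 units


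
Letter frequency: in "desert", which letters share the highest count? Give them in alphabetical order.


Word: "desert"
Letter counts:
  'd': 1
  'e': 2
  'r': 1
  's': 1
  't': 1
Maximum count = 2
Most frequent = 'e' (2 times each)


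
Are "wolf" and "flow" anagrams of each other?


Word 1: "wolf" → sorted: flow
Word 2: "flow" → sorted: flow
Same letters? flow == flow
Anagram = Yes


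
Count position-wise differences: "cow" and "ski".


Comparing character by character (same length = 3):
  Pos 0: 'c' vs 's' !=
  Pos 1: 'o' vs 'k' !=
  Pos 2: 'w' vs 'i' !=
Hamming distance = 3


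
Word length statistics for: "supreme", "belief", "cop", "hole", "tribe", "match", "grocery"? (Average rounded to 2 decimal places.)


Lengths: "supreme"=7, "belief"=6, "cop"=3, "hole"=4, "tribe"=5, "match"=5, "grocery"=7
Sum = 37, Count = 7
Average = 37/7 = 5.29
= avg=5.29, min=3, max=7


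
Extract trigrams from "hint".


Word: "hint" (length 4)
Number of trigrams = 4 - 3 + 1 = 2
  Position 0: "hin"
  Position 1: "int"
Trigrams = "hin", "int"


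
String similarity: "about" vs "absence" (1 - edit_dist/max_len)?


Word 1: "about" (length 5)
Word 2: "absence" (length 7)
One optimal edit sequence:
  1. keep 'a'
  2. keep 'b'
  3. insert 's'  (+1)
  4. insert 'e'  (+1)
  5. substitute 'o' -> 'n'  (+1)
  6. substitute 'u' -> 'c'  (+1)
  7. substitute 't' -> 'e'  (+1)
Edit distance = 5
Max length = max(5, 7) = 7
Similarity = 1 - 5/7
= 0.2857


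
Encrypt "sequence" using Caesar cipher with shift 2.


Word: "sequence"
Shift: 2
Each letter → (letter + shift) mod 26:
  's' (18) + 2 = 20 → 'u'
  'e' (4) + 2 = 6 → 'g'
  'q' (16) + 2 = 18 → 's'
  'u' (20) + 2 = 22 → 'w'
  'e' (4) + 2 = 6 → 'g'
  'n' (13) + 2 = 15 → 'p'
  'c' (2) + 2 = 4 → 'e'
  'e' (4) + 2 = 6 → 'g'
Result = "ugswgpeg"


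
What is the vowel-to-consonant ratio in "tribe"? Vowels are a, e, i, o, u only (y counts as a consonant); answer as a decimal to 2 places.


Word: "tribe"
Vowels (a,e,i,o,u): 2
Consonants: 3
Ratio = 2/3
= 0.67


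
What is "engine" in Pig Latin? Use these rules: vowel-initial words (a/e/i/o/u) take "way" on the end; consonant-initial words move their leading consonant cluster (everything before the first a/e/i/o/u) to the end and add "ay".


Word: "engine"
Starts with vowel → add 'way'
Pig Latin = "engineway"


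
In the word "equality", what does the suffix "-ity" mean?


Suffix: -ity
As in: equality -> equal + -ity
Meaning = quality of


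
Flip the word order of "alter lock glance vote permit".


Original: "alter lock glance vote permit"
Words (1..n): alter | lock | glance | vote | permit
Reversed (n..1): permit | vote | glance | lock | alter
Result = "permit vote glance lock alter"


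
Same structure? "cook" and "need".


Pattern of "cook": [0, 1, 1, 2]
Pattern of "need": [0, 1, 1, 2]
Patterns match
Same pattern = Yes


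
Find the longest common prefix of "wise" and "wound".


Word 1: "wise"
Word 2: "wound"
Comparing from start:
  Pos 0: 'w' == 'w'
  Pos 1: 'i' != 'o' (stop)
LCP = "w" (length 1)


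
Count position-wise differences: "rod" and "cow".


Comparing character by character (same length = 3):
  Pos 0: 'r' vs 'c' !=
  Pos 1: 'o' vs 'o' =
  Pos 2: 'd' vs 'w' !=
Hamming distance = 2


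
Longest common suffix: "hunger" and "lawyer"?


Word 1: "hunger"
Word 2: "lawyer"
Comparing from end:
  Pos -1: 'r' == 'r'
  Pos -2: 'e' == 'e'
  Pos -3: 'g' != 'y' (stop)
LCS = "er" (length 2)


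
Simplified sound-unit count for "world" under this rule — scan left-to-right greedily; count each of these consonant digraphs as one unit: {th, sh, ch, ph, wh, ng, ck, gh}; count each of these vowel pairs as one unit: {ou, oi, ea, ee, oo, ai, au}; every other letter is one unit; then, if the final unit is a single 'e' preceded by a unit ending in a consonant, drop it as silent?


Word: "world" (5 letters)
Left-to-right scan:
  1. 'w' (letter)
  2. 'o' (letter)
  3. 'r' (letter)
  4. 'l' (letter)
  5. 'd' (letter)
Units from scan: 5
Sound units = 5 units


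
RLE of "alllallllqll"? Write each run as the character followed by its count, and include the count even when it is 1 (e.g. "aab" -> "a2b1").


String: "alllallllqll"
Scanning for consecutive runs:
  'a' x 1
  'l' x 3
  'a' x 1
  'l' x 4
  'q' x 1
  'l' x 2
RLE = "a1l3a1l4q1l2"


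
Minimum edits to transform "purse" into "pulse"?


Word 1: "purse" (length 5)
Word 2: "pulse" (length 5)
One optimal edit sequence (insert/delete/substitute each cost 1):
  1. keep 'p'
  2. keep 'u'
  3. substitute 'r' -> 'l'  (+1)
  4. keep 's'
  5. keep 'e'
Total edit operations: 1
Edit distance = 1


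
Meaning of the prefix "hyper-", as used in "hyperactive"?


Prefix: hyper-
Example: hyperactive (hyper- + active)
Meaning = over / excessive


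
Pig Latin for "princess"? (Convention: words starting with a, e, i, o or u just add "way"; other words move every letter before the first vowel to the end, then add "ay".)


Word: "princess"
Starts with consonant(s) → move to end, add 'ay'
Consonant cluster: "pr"
Pig Latin = "incesspray"


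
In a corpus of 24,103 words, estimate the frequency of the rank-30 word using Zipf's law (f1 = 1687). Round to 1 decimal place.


Zipf's law: f(r) = f(1) / r
f(1) = 1687
f(30) = 1687 / 30
= 56.2 occurrences


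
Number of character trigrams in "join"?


Word: "join" (length 4)
Number of 3-grams = length - 3 + 1 = 4 - 3 + 1
= 2


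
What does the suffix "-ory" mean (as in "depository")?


Suffix: -ory
As in: depository -> deposit + -ory
Meaning = relating to / place for


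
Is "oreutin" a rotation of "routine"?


Word: "routine", Candidate: "oreutin"
Method: check if candidate is substring of word+word
"routineroutine" contains "oreutin"? No
Is rotation = No


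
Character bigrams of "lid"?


Word: "lid" (length 3)
Number of bigrams = 3 - 2 + 1 = 2
  Position 0: "li"
  Position 1: "id"
Bigrams = "li", "id"


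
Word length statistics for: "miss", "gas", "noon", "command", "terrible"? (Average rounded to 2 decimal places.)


Lengths: "miss"=4, "gas"=3, "noon"=4, "command"=7, "terrible"=8
Sum = 26, Count = 5
Average = 26/5 = 5.20
= avg=5.20, min=3, max=8


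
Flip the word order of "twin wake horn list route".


Original: "twin wake horn list route"
Words (1..n): twin | wake | horn | list | route
Reversed (n..1): route | list | horn | wake | twin
Result = "route list horn wake twin"


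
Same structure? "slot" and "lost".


Pattern of "slot": [0, 1, 2, 3]
Pattern of "lost": [0, 1, 2, 3]
Patterns match
Same pattern = Yes


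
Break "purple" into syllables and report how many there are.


Word: "purple"
Syllable breakdown: pur / ple
Counting: 2 parts
= 2 syllables


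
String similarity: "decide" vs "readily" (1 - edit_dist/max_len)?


Word 1: "decide" (length 6)
Word 2: "readily" (length 7)
One optimal edit sequence:
  1. substitute 'd' -> 'r'  (+1)
  2. keep 'e'
  3. insert 'a'  (+1)
  4. substitute 'c' -> 'd'  (+1)
  5. keep 'i'
  6. substitute 'd' -> 'l'  (+1)
  7. substitute 'e' -> 'y'  (+1)
Edit distance = 5
Max length = max(6, 7) = 7
Similarity = 1 - 5/7
= 0.2857


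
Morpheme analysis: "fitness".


Word: "fitness"
Morphemes: fit + -ness
Each morpheme carries meaning
= 2 morphemes


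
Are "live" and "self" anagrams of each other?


Word 1: "live" → sorted: eilv
Word 2: "self" → sorted: efls
Same letters? eilv != efls
Anagram = No


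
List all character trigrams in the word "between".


Word: "between" (length 7)
Number of trigrams = 7 - 3 + 1 = 5
  Position 0: "bet"
  Position 1: "etw"
  Position 2: "twe"
  Position 3: "wee"
  Position 4: "een"
Trigrams = "bet", "etw", "twe", "wee", "een"


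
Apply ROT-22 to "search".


Word: "search"
Shift: 22
Each letter → (letter + shift) mod 26:
  's' (18) + 22 = 14 → 'o'
  'e' (4) + 22 = 0 → 'a'
  'a' (0) + 22 = 22 → 'w'
  'r' (17) + 22 = 13 → 'n'
  'c' (2) + 22 = 24 → 'y'
  'h' (7) + 22 = 3 → 'd'
Result = "oawnyd"


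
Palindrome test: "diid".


Word: "diid"
Reversed: "diid"
Forward == Backward? diid == diid
Palindrome = Yes


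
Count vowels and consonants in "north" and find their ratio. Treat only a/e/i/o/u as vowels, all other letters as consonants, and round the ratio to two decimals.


Word: "north"
Vowels (a,e,i,o,u): 1
Consonants: 4
Ratio = 1/4
= 0.25


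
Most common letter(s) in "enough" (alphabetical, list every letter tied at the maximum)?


Word: "enough"
Letter counts:
  'e': 1
  'g': 1
  'h': 1
  'n': 1
  'o': 1
  'u': 1
Maximum count = 1
Most frequent = 'e', 'g', 'h', 'n', 'o', 'u' (1 time each)


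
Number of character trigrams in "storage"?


Word: "storage" (length 7)
Number of 3-grams = length - 3 + 1 = 7 - 3 + 1
= 5


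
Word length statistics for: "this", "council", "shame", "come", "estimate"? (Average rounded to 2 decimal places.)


Lengths: "this"=4, "council"=7, "shame"=5, "come"=4, "estimate"=8
Sum = 28, Count = 5
Average = 28/5 = 5.60
= avg=5.60, min=4, max=8


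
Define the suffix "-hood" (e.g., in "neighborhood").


Suffix: -hood
As in: neighborhood -> neighbor + -hood
Meaning = state / condition


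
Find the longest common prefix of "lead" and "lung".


Word 1: "lead"
Word 2: "lung"
Comparing from start:
  Pos 0: 'l' == 'l'
  Pos 1: 'e' != 'u' (stop)
LCP = "l" (length 1)


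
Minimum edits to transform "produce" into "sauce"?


Word 1: "produce" (length 7)
Word 2: "sauce" (length 5)
One optimal edit sequence (insert/delete/substitute each cost 1):
  1. delete 'p'  (+1)
  2. delete 'r'  (+1)
  3. substitute 'o' -> 's'  (+1)
  4. substitute 'd' -> 'a'  (+1)
  5. keep 'u'
  6. keep 'c'
  7. keep 'e'
Total edit operations: 4
Edit distance = 4


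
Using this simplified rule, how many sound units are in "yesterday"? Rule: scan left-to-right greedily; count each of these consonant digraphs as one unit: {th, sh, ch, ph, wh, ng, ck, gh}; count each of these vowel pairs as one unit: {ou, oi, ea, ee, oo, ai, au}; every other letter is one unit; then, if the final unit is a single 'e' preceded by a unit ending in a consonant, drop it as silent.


Word: "yesterday" (9 letters)
Left-to-right scan:
  [1] 'y' (letter)
  [2] 'e' (letter)
  [3] 's' (letter)
  [4] 't' (letter)
  [5] 'e' (letter)
  [6] 'r' (letter)
  [7] 'd' (letter)
  [8] 'a' (letter)
  [9] 'y' (letter)
Units from scan: 9
Sound units = 9 units


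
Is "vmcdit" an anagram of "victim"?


Word 1: "victim" → sorted: ciimtv
Word 2: "vmcdit" → sorted: cdimtv
Same letters? ciimtv != cdimtv
Anagram = No


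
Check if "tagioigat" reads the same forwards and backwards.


Word: "tagioigat"
Reversed: "tagioigat"
Forward == Backward? tagioigat == tagioigat
Palindrome = Yes


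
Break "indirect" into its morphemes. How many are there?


Word: "indirect"
Morphemes: in- / direct
Each morpheme carries meaning
= 2 morphemes


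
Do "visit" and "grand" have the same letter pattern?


Pattern of "visit": [0, 1, 2, 1, 3]
Pattern of "grand": [0, 1, 2, 3, 4]
Patterns do not match
Same pattern = No


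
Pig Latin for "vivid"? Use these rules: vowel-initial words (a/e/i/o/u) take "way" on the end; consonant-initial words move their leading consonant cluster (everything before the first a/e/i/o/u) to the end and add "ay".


Word: "vivid"
Starts with consonant(s) → move to end, add 'ay'
Consonant cluster: "v"
Pig Latin = "ividvay"


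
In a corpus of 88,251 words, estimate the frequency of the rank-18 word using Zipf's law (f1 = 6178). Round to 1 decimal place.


Zipf's law: f(r) = f(1) / r
f(1) = 6178
f(18) = 6178 / 18
= 343.2 occurrences


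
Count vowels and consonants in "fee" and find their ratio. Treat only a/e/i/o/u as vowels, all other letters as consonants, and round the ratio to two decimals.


Word: "fee"
Vowels (a,e,i,o,u): 2
Consonants: 1
Ratio = 2/1
= 2.00


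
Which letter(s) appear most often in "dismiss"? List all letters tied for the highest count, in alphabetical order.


Word: "dismiss"
Letter counts:
  'd': 1
  'i': 2
  'm': 1
  's': 3
Maximum count = 3
Most frequent = 's' (3 times each)


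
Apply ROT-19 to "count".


Word: "count"
Shift: 19
Each letter → (letter + shift) mod 26:
  'c' (2) + 19 = 21 → 'v'
  'o' (14) + 19 = 7 → 'h'
  'u' (20) + 19 = 13 → 'n'
  'n' (13) + 19 = 6 → 'g'
  't' (19) + 19 = 12 → 'm'
Result = "vhngm"


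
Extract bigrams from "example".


Word: "example" (length 7)
Number of bigrams = 7 - 2 + 1 = 6
  Position 0: "ex"
  Position 1: "xa"
  Position 2: "am"
  Position 3: "mp"
  Position 4: "pl"
  Position 5: "le"
Bigrams = "ex", "xa", "am", "mp", "pl", "le"


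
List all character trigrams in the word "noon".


Word: "noon" (length 4)
Number of trigrams = 4 - 3 + 1 = 2
  Position 0: "noo"
  Position 1: "oon"
Trigrams = "noo", "oon"


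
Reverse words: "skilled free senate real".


Original: "skilled free senate real"
Words (1..n): skilled | free | senate | real
Reversed (n..1): real | senate | free | skilled
Result = "real senate free skilled"


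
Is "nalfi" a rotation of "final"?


Word: "final", Candidate: "nalfi"
Method: check if candidate is substring of word+word
"finalfinal" contains "nalfi"? Yes
Is rotation = Yes


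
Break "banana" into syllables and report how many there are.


Word: "banana"
Syllable breakdown: ba | na | na
Counting: 3 parts
= 3 syllables


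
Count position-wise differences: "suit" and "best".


Comparing character by character (same length = 4):
  Pos 0: 's' vs 'b' !=
  Pos 1: 'u' vs 'e' !=
  Pos 2: 'i' vs 's' !=
  Pos 3: 't' vs 't' =
Hamming distance = 3


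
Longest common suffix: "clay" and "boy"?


Word 1: "clay"
Word 2: "boy"
Comparing from end:
  Pos -1: 'y' == 'y'
  Pos -2: 'a' != 'o' (stop)
LCS = "y" (length 1)


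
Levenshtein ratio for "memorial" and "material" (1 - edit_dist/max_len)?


Word 1: "memorial" (length 8)
Word 2: "material" (length 8)
One optimal edit sequence:
  1. keep 'm'
  2. substitute 'e' -> 'a'  (+1)
  3. substitute 'm' -> 't'  (+1)
  4. substitute 'o' -> 'e'  (+1)
  5. keep 'r'
  6. keep 'i'
  7. keep 'a'
  8. keep 'l'
Edit distance = 3
Max length = max(8, 8) = 8
Similarity = 1 - 3/8
= 0.6250


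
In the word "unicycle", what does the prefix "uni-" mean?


Prefix: uni-
Example: unicycle (uni- + cycle)
Meaning = one


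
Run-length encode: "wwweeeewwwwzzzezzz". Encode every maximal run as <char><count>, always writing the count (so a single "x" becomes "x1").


String: "wwweeeewwwwzzzezzz"
Scanning for consecutive runs:
  'w' x 3
  'e' x 4
  'w' x 4
  'z' x 3
  'e' x 1
  'z' x 3
RLE = "w3e4w4z3e1z3"


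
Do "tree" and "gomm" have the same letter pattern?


Pattern of "tree": [0, 1, 2, 2]
Pattern of "gomm": [0, 1, 2, 2]
Patterns match
Same pattern = Yes


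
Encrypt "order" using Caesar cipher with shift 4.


Word: "order"
Shift: 4
Each letter → (letter + shift) mod 26:
  'o' (14) + 4 = 18 → 's'
  'r' (17) + 4 = 21 → 'v'
  'd' (3) + 4 = 7 → 'h'
  'e' (4) + 4 = 8 → 'i'
  'r' (17) + 4 = 21 → 'v'
Result = "svhiv"


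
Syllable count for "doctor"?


Word: "doctor"
Syllable breakdown: doc | tor
Counting: 2 parts
= 2 syllables


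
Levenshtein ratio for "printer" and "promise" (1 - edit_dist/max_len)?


Word 1: "printer" (length 7)
Word 2: "promise" (length 7)
One optimal edit sequence:
  1. keep 'p'
  2. keep 'r'
  3. substitute 'i' -> 'o'  (+1)
  4. substitute 'n' -> 'm'  (+1)
  5. substitute 't' -> 'i'  (+1)
  6. substitute 'e' -> 's'  (+1)
  7. substitute 'r' -> 'e'  (+1)
Edit distance = 5
Max length = max(7, 7) = 7
Similarity = 1 - 5/7
= 0.2857


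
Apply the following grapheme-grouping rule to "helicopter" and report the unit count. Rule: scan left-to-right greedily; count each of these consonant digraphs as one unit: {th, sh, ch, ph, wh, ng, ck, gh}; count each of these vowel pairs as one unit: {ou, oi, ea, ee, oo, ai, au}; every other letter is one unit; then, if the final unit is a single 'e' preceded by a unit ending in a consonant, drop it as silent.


Word: "helicopter" (10 letters)
Left-to-right scan:
  [1] 'h' (letter)
  [2] 'e' (letter)
  [3] 'l' (letter)
  [4] 'i' (letter)
  [5] 'c' (letter)
  [6] 'o' (letter)
  [7] 'p' (letter)
  [8] 't' (letter)
  [9] 'e' (letter)
  [10] 'r' (letter)
Units from scan: 10
Sound units = 10 units


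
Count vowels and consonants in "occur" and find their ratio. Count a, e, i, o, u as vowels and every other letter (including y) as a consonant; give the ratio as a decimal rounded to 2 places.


Word: "occur"
Vowels (a,e,i,o,u): 2
Consonants: 3
Ratio = 2/3
= 0.67


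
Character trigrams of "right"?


Word: "right" (length 5)
Number of trigrams = 5 - 3 + 1 = 3
  Position 0: "rig"
  Position 1: "igh"
  Position 2: "ght"
Trigrams = "rig", "igh", "ght"


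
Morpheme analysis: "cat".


Word: "cat"
Morphemes: cat
Each morpheme carries meaning
= 1 morpheme


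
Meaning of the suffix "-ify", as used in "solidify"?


Suffix: -ify
Example: solidify (solid + -ify)
Meaning = to make


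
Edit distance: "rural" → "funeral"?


Word 1: "rural" (length 5)
Word 2: "funeral" (length 7)
One optimal edit sequence (insert/delete/substitute each cost 1):
  1. substitute 'r' -> 'f'  (+1)
  2. keep 'u'
  3. insert 'n'  (+1)
  4. insert 'e'  (+1)
  5. keep 'r'
  6. keep 'a'
  7. keep 'l'
Total edit operations: 3
Edit distance = 3


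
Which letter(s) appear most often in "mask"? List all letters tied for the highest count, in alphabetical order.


Word: "mask"
Letter counts:
  'a': 1
  'k': 1
  'm': 1
  's': 1
Maximum count = 1
Most frequent = 'a', 'k', 'm', 's' (1 time each)


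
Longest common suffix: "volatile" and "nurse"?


Word 1: "volatile"
Word 2: "nurse"
Comparing from end:
  Pos -1: 'e' == 'e'
  Pos -2: 'l' != 's' (stop)
LCS = "e" (length 1)


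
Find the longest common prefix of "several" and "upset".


Word 1: "several"
Word 2: "upset"
Comparing from start:
  Pos 0: 's' != 'u' (stop)
LCP = "" (length 0)


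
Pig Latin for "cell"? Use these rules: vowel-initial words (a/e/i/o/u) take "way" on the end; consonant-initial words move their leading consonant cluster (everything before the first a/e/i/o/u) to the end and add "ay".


Word: "cell"
Starts with consonant(s) → move to end, add 'ay'
Consonant cluster: "c"
Pig Latin = "ellcay"


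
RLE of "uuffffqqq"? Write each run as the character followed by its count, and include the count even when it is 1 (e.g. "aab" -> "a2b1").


String: "uuffffqqq"
Scanning for consecutive runs:
  'u' x 2
  'f' x 4
  'q' x 3
RLE = "u2f4q3"


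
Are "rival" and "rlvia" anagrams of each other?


Word 1: "rival" → sorted: ailrv
Word 2: "rlvia" → sorted: ailrv
Same letters? ailrv == ailrv
Anagram = Yes


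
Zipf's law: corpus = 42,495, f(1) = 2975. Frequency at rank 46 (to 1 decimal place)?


Zipf's law: f(r) = f(1) / r
f(1) = 2975
f(46) = 2975 / 46
= 64.7 occurrences


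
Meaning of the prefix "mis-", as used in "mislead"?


Prefix: mis-
Example: mislead = mis- + lead
Meaning = wrongly


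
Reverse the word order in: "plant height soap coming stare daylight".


Original: "plant height soap coming stare daylight"
Words (1..n): plant | height | soap | coming | stare | daylight
Reversed (n..1): daylight | stare | coming | soap | height | plant
Result = "daylight stare coming soap height plant"


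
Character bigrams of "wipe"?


Word: "wipe" (length 4)
Number of bigrams = 4 - 2 + 1 = 3
  Position 0: "wi"
  Position 1: "ip"
  Position 2: "pe"
Bigrams = "wi", "ip", "pe"


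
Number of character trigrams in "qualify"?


Word: "qualify" (length 7)
Number of 3-grams = length - 3 + 1 = 7 - 3 + 1
= 5


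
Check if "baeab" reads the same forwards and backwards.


Word: "baeab"
Reversed: "baeab"
Forward == Backward? baeab == baeab
Palindrome = Yes


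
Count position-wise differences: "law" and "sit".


Comparing character by character (same length = 3):
  Pos 0: 'l' vs 's' !=
  Pos 1: 'a' vs 'i' !=
  Pos 2: 'w' vs 't' !=
Hamming distance = 3


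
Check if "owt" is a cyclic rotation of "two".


Word: "two", Candidate: "owt"
Method: check if candidate is substring of word+word
"twotwo" contains "owt"? No
Is rotation = No


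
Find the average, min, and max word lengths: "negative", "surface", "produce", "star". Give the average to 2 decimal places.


Lengths: "negative"=8, "surface"=7, "produce"=7, "star"=4
Sum = 26, Count = 4
Average = 26/4 = 6.50
= avg=6.50, min=4, max=8


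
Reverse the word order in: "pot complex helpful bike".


Original: "pot complex helpful bike"
Words (1..n): pot | complex | helpful | bike
Reversed (n..1): bike | helpful | complex | pot
Result = "bike helpful complex pot"


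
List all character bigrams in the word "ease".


Word: "ease" (length 4)
Number of bigrams = 4 - 2 + 1 = 3
  Position 0: "ea"
  Position 1: "as"
  Position 2: "se"
Bigrams = "ea", "as", "se"


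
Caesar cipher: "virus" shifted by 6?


Word: "virus"
Shift: 6
Each letter → (letter + shift) mod 26:
  'v' (21) + 6 = 1 → 'b'
  'i' (8) + 6 = 14 → 'o'
  'r' (17) + 6 = 23 → 'x'
  'u' (20) + 6 = 0 → 'a'
  's' (18) + 6 = 24 → 'y'
Result = "boxay"


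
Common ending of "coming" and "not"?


Word 1: "coming"
Word 2: "not"
Comparing from end:
  Pos -1: 'g' != 't' (stop)
LCS = "" (length 0)


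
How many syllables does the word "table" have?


Word: "table"
Syllable breakdown: ta / ble
Counting: 2 parts
= 2 syllables


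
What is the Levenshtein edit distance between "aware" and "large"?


Word 1: "aware" (length 5)
Word 2: "large" (length 5)
One optimal edit sequence (insert/delete/substitute each cost 1):
  1. delete 'a'  (+1)
  2. substitute 'w' -> 'l'  (+1)
  3. keep 'a'
  4. keep 'r'
  5. insert 'g'  (+1)
  6. keep 'e'
Total edit operations: 3
Edit distance = 3


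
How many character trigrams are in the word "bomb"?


Word: "bomb" (length 4)
Number of 3-grams = length - 3 + 1 = 4 - 3 + 1
= 2


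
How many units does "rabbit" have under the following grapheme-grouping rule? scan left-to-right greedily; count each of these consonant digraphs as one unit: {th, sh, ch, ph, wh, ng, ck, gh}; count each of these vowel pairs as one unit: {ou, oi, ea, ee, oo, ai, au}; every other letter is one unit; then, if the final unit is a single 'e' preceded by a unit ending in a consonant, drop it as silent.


Word: "rabbit" (6 letters)
Left-to-right scan:
  1. 'r' (letter)
  2. 'a' (letter)
  3. 'b' (letter)
  4. 'b' (letter)
  5. 'i' (letter)
  6. 't' (letter)
Units from scan: 6
Sound units = 6 units


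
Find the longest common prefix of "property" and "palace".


Word 1: "property"
Word 2: "palace"
Comparing from start:
  Pos 0: 'p' == 'p'
  Pos 1: 'r' != 'a' (stop)
LCP = "p" (length 1)


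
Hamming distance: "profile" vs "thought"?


Comparing character by character (same length = 7):
  Pos 0: 'p' vs 't' !=
  Pos 1: 'r' vs 'h' !=
  Pos 2: 'o' vs 'o' =
  Pos 3: 'f' vs 'u' !=
  Pos 4: 'i' vs 'g' !=
  Pos 5: 'l' vs 'h' !=
  Pos 6: 'e' vs 't' !=
Hamming distance = 6


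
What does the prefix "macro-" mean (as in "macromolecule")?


Prefix: macro-
Example: macromolecule = macro- + molecule
Meaning = large


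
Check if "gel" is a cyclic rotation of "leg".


Word: "leg", Candidate: "gel"
Method: check if candidate is substring of word+word
"legleg" contains "gel"? No
Is rotation = No


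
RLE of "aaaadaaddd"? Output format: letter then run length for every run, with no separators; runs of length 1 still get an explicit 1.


String: "aaaadaaddd"
Scanning for consecutive runs:
  'a' x 4
  'd' x 1
  'a' x 2
  'd' x 3
RLE = "a4d1a2d3"


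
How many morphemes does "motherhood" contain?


Word: "motherhood"
Morphemes: mother / -hood
Each morpheme carries meaning
= 2 morphemes


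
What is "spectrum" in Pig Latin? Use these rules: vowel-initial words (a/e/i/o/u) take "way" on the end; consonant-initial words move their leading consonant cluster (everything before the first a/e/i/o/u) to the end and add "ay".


Word: "spectrum"
Starts with consonant(s) → move to end, add 'ay'
Consonant cluster: "sp"
Pig Latin = "ectrumspay"


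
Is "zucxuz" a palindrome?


Word: "zucxuz"
Reversed: "zuxcuz"
Forward == Backward? zucxuz != zuxcuz
Palindrome = No


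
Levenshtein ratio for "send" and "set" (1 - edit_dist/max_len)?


Word 1: "send" (length 4)
Word 2: "set" (length 3)
One optimal edit sequence:
  1. keep 's'
  2. keep 'e'
  3. delete 'n'  (+1)
  4. substitute 'd' -> 't'  (+1)
Edit distance = 2
Max length = max(4, 3) = 4
Similarity = 1 - 2/4
= 0.5000


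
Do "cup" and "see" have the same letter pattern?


Pattern of "cup": [0, 1, 2]
Pattern of "see": [0, 1, 1]
Patterns do not match
Same pattern = No


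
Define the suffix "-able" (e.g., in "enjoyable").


Suffix: -able
Example: enjoyable = enjoy + -able
Meaning = capable of


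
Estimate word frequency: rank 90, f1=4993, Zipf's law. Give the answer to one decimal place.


Zipf's law: f(r) = f(1) / r
f(1) = 4993
f(90) = 4993 / 90
= 55.5 occurrences


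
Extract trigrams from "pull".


Word: "pull" (length 4)
Number of trigrams = 4 - 3 + 1 = 2
  Position 0: "pul"
  Position 1: "ull"
Trigrams = "pul", "ull"


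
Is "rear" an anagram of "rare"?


Word 1: "rare" → sorted: aerr
Word 2: "rear" → sorted: aerr
Same letters? aerr == aerr
Anagram = Yes


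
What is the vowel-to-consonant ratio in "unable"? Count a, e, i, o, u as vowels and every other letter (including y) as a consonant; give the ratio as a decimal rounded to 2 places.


Word: "unable"
Vowels (a,e,i,o,u): 3
Consonants: 3
Ratio = 3/3
= 1.00


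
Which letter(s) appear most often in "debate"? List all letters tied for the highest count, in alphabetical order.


Word: "debate"
Letter counts:
  'a': 1
  'b': 1
  'd': 1
  'e': 2
  't': 1
Maximum count = 2
Most frequent = 'e' (2 times each)


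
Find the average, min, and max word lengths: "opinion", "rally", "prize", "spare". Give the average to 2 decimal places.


Lengths: "opinion"=7, "rally"=5, "prize"=5, "spare"=5
Sum = 22, Count = 4
Average = 22/4 = 5.50
= avg=5.50, min=5, max=7


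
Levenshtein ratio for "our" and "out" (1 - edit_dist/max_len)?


Word 1: "our" (length 3)
Word 2: "out" (length 3)
One optimal edit sequence:
  1. keep 'o'
  2. keep 'u'
  3. substitute 'r' -> 't'  (+1)
Edit distance = 1
Max length = max(3, 3) = 3
Similarity = 1 - 1/3
= 0.6667


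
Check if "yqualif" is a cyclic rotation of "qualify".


Word: "qualify", Candidate: "yqualif"
Method: check if candidate is substring of word+word
"qualifyqualify" contains "yqualif"? Yes
Is rotation = Yes


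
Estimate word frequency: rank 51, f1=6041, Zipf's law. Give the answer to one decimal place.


Zipf's law: f(r) = f(1) / r
f(1) = 6041
f(51) = 6041 / 51
= 118.5 occurrences


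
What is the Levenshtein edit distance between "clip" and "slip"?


Word 1: "clip" (length 4)
Word 2: "slip" (length 4)
One optimal edit sequence (insert/delete/substitute each cost 1):
  1. substitute 'c' -> 's'  (+1)
  2. keep 'l'
  3. keep 'i'
  4. keep 'p'
Total edit operations: 1
Edit distance = 1


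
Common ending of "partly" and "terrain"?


Word 1: "partly"
Word 2: "terrain"
Comparing from end:
  Pos -1: 'y' != 'n' (stop)
LCS = "" (length 0)


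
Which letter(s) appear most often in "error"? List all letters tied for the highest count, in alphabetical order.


Word: "error"
Letter counts:
  'e': 1
  'o': 1
  'r': 3
Maximum count = 3
Most frequent = 'r' (3 times each)


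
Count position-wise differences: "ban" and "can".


Comparing character by character (same length = 3):
  Pos 0: 'b' vs 'c' !=
  Pos 1: 'a' vs 'a' =
  Pos 2: 'n' vs 'n' =
Hamming distance = 1


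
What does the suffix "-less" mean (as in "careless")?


Suffix: -less
Example: careless (care + -less)
Meaning = without


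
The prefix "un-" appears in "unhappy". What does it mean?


Prefix: un-
As in: unhappy -> un- + happy
Meaning = not / reverse


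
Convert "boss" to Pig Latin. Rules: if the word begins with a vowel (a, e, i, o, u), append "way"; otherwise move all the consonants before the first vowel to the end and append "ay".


Word: "boss"
Starts with consonant(s) → move to end, add 'ay'
Consonant cluster: "b"
Pig Latin = "ossbay"


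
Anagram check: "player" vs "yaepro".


Word 1: "player" → sorted: aelpry
Word 2: "yaepro" → sorted: aeopry
Same letters? aelpry != aeopry
Anagram = No


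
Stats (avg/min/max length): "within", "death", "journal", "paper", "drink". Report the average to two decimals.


Lengths: "within"=6, "death"=5, "journal"=7, "paper"=5, "drink"=5
Sum = 28, Count = 5
Average = 28/5 = 5.60
= avg=5.60, min=5, max=7


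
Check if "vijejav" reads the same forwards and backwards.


Word: "vijejav"
Reversed: "vajejiv"
Forward == Backward? vijejav != vajejiv
Palindrome = No


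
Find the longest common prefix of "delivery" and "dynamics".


Word 1: "delivery"
Word 2: "dynamics"
Comparing from start:
  Pos 0: 'd' == 'd'
  Pos 1: 'e' != 'y' (stop)
LCP = "d" (length 1)


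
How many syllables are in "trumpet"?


Word: "trumpet"
Syllable breakdown: trum · pet
Counting: 2 parts
= 2 syllables


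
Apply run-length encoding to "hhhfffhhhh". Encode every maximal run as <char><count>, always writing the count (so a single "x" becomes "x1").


String: "hhhfffhhhh"
Scanning for consecutive runs:
  'h' x 3
  'f' x 3
  'h' x 4
RLE = "h3f3h4"


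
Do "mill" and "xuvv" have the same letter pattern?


Pattern of "mill": [0, 1, 2, 2]
Pattern of "xuvv": [0, 1, 2, 2]
Patterns match
Same pattern = Yes


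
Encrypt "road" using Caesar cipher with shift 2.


Word: "road"
Shift: 2
Each letter → (letter + shift) mod 26:
  'r' (17) + 2 = 19 → 't'
  'o' (14) + 2 = 16 → 'q'
  'a' (0) + 2 = 2 → 'c'
  'd' (3) + 2 = 5 → 'f'
Result = "tqcf"


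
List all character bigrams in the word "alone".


Word: "alone" (length 5)
Number of bigrams = 5 - 2 + 1 = 4
  Position 0: "al"
  Position 1: "lo"
  Position 2: "on"
  Position 3: "ne"
Bigrams = "al", "lo", "on", "ne"


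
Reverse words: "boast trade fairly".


Original: "boast trade fairly"
Words (1..n): boast | trade | fairly
Reversed (n..1): fairly | trade | boast
Result = "fairly trade boast"


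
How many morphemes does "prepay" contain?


Word: "prepay"
Morphemes: pre- + pay
Each morpheme carries meaning
= 2 morphemes


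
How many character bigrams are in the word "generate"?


Word: "generate" (length 8)
Number of 2-grams = length - 2 + 1 = 8 - 2 + 1
= 7


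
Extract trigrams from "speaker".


Word: "speaker" (length 7)
Number of trigrams = 7 - 3 + 1 = 5
  Position 0: "spe"
  Position 1: "pea"
  Position 2: "eak"
  Position 3: "ake"
  Position 4: "ker"
Trigrams = "spe", "pea", "eak", "ake", "ker"


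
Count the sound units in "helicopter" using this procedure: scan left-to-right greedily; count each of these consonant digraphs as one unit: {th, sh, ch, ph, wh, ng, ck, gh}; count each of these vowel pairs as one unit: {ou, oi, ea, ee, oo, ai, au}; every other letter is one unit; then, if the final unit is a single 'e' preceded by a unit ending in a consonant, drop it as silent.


Word: "helicopter" (10 letters)
Left-to-right scan:
  [1] 'h' (letter)
  [2] 'e' (letter)
  [3] 'l' (letter)
  [4] 'i' (letter)
  [5] 'c' (letter)
  [6] 'o' (letter)
  [7] 'p' (letter)
  [8] 't' (letter)
  [9] 'e' (letter)
  [10] 'r' (letter)
Units from scan: 10
Sound units = 10 units


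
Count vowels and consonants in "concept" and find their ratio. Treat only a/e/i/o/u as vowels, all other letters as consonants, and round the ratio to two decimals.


Word: "concept"
Vowels (a,e,i,o,u): 2
Consonants: 5
Ratio = 2/5
= 0.40


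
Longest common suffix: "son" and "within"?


Word 1: "son"
Word 2: "within"
Comparing from end:
  Pos -1: 'n' == 'n'
  Pos -2: 'o' != 'i' (stop)
LCS = "n" (length 1)


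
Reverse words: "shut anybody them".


Original: "shut anybody them"
Words (1..n): shut | anybody | them
Reversed (n..1): them | anybody | shut
Result = "them anybody shut"


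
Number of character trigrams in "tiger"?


Word: "tiger" (length 5)
Number of 3-grams = length - 3 + 1 = 5 - 3 + 1
= 3


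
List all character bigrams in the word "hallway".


Word: "hallway" (length 7)
Number of bigrams = 7 - 2 + 1 = 6
  Position 0: "ha"
  Position 1: "al"
  Position 2: "ll"
  Position 3: "lw"
  Position 4: "wa"
  Position 5: "ay"
Bigrams = "ha", "al", "ll", "lw", "wa", "ay"


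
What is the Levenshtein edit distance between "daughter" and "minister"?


Word 1: "daughter" (length 8)
Word 2: "minister" (length 8)
One optimal edit sequence (insert/delete/substitute each cost 1):
  1. substitute 'd' -> 'm'  (+1)
  2. substitute 'a' -> 'i'  (+1)
  3. substitute 'u' -> 'n'  (+1)
  4. substitute 'g' -> 'i'  (+1)
  5. substitute 'h' -> 's'  (+1)
  6. keep 't'
  7. keep 'e'
  8. keep 'r'
Total edit operations: 5
Edit distance = 5


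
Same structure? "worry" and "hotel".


Pattern of "worry": [0, 1, 2, 2, 3]
Pattern of "hotel": [0, 1, 2, 3, 4]
Patterns do not match
Same pattern = No


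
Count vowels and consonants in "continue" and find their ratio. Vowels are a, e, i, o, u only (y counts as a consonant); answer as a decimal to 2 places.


Word: "continue"
Vowels (a,e,i,o,u): 4
Consonants: 4
Ratio = 4/4
= 1.00


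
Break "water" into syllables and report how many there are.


Word: "water"
Syllable breakdown: wa-ter
Counting: 2 parts
= 2 syllables


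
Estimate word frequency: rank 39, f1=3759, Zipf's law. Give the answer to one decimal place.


Zipf's law: f(r) = f(1) / r
f(1) = 3759
f(39) = 3759 / 39
= 96.4 occurrences


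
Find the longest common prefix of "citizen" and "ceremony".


Word 1: "citizen"
Word 2: "ceremony"
Comparing from start:
  Pos 0: 'c' == 'c'
  Pos 1: 'i' != 'e' (stop)
LCP = "c" (length 1)


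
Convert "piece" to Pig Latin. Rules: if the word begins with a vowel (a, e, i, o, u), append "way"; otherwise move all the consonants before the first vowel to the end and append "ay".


Word: "piece"
Starts with consonant(s) → move to end, add 'ay'
Consonant cluster: "p"
Pig Latin = "iecepay"


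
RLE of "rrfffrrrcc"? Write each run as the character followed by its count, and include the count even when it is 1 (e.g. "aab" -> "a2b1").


String: "rrfffrrrcc"
Scanning for consecutive runs:
  'r' x 2
  'f' x 3
  'r' x 3
  'c' x 2
RLE = "r2f3r3c2"


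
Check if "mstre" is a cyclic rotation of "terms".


Word: "terms", Candidate: "mstre"
Method: check if candidate is substring of word+word
"termsterms" contains "mstre"? No
Is rotation = No


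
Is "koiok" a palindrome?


Word: "koiok"
Reversed: "koiok"
Forward == Backward? koiok == koiok
Palindrome = Yes


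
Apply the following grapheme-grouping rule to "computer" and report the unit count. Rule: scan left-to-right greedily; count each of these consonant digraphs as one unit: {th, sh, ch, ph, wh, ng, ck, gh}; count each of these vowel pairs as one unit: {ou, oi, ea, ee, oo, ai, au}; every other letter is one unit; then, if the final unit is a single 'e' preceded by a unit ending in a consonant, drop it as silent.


Word: "computer" (8 letters)
Left-to-right scan:
  (1) 'c' (letter)
  (2) 'o' (letter)
  (3) 'm' (letter)
  (4) 'p' (letter)
  (5) 'u' (letter)
  (6) 't' (letter)
  (7) 'e' (letter)
  (8) 'r' (letter)
Units from scan: 8
Sound units = 8 units


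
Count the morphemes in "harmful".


Word: "harmful"
Morphemes: harm + -ful
Each morpheme carries meaning
= 2 morphemes


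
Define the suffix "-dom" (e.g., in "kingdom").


Suffix: -dom
Example: kingdom (king + -dom)
Meaning = state / realm


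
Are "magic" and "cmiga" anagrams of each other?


Word 1: "magic" → sorted: acgim
Word 2: "cmiga" → sorted: acgim
Same letters? acgim == acgim
Anagram = Yes


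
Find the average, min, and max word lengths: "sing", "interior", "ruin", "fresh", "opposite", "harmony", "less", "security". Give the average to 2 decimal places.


Lengths: "sing"=4, "interior"=8, "ruin"=4, "fresh"=5, "opposite"=8, "harmony"=7, "less"=4, "security"=8
Sum = 48, Count = 8
Average = 48/8 = 6.00
= avg=6.00, min=4, max=8


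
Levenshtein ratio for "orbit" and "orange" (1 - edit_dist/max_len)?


Word 1: "orbit" (length 5)
Word 2: "orange" (length 6)
One optimal edit sequence:
  1. keep 'o'
  2. keep 'r'
  3. insert 'a'  (+1)
  4. substitute 'b' -> 'n'  (+1)
  5. substitute 'i' -> 'g'  (+1)
  6. substitute 't' -> 'e'  (+1)
Edit distance = 4
Max length = max(5, 6) = 6
Similarity = 1 - 4/6
= 0.3333


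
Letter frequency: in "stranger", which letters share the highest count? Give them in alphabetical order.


Word: "stranger"
Letter counts:
  'a': 1
  'e': 1
  'g': 1
  'n': 1
  'r': 2
  's': 1
  't': 1
Maximum count = 2
Most frequent = 'r' (2 times each)
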